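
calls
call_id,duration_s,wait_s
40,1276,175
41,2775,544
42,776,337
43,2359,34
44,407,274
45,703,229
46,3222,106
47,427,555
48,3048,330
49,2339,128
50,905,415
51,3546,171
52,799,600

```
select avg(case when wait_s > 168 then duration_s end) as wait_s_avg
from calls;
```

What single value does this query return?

call_id=40: ✓ → 1276
call_id=41: ✓ → 2775
call_id=42: ✓ → 776
call_id=43: ✗
call_id=44: ✓ → 407
call_id=45: ✓ → 703
call_id=46: ✗
call_id=47: ✓ → 427
call_id=48: ✓ → 3048
call_id=49: ✗
call_id=50: ✓ → 905
call_id=51: ✓ → 3546
call_id=52: ✓ → 799
wait_s_avg = (1276 + 2775 + 776 + 407 + 703 + 427 + 3048 + 905 + 3546 + 799) / 10 = 1466.2

1466.2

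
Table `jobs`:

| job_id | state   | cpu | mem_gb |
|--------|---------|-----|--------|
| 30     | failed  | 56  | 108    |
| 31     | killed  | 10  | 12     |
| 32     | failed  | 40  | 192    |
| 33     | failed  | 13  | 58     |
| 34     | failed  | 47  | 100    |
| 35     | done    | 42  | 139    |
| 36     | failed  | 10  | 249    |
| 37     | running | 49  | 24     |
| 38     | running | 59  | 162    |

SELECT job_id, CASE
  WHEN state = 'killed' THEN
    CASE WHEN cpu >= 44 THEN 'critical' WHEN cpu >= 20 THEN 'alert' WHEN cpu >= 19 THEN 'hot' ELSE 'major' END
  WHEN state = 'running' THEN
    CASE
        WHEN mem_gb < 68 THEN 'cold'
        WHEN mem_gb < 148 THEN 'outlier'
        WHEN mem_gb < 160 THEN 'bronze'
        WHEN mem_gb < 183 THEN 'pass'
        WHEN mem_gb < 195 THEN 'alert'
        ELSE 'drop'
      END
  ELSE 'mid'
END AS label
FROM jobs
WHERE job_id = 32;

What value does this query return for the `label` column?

job_id = 32: state=failed, cpu=40, mem_gb=192.
state='failed' → outer ELSE → mid

mid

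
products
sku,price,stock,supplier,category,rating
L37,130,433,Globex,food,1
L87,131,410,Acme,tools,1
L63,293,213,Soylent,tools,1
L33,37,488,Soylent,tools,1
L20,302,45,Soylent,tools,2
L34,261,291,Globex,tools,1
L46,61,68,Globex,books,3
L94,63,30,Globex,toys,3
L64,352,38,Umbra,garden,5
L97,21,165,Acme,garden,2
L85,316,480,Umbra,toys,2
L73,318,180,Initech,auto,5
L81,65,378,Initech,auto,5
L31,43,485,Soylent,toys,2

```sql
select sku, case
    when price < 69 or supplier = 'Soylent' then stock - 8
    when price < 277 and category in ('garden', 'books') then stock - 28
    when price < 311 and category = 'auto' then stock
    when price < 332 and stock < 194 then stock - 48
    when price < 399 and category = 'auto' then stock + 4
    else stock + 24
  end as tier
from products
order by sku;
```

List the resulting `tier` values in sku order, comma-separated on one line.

sku=L20: price < 69 or supplier = 'Soylent' → 37
sku=L31: price < 69 or supplier = 'Soylent' → 477
sku=L33: price < 69 or supplier = 'Soylent' → 480
sku=L34: ELSE → 315
sku=L37: ELSE → 457
sku=L46: price < 69 or supplier = 'Soylent' → 60
sku=L63: price < 69 or supplier = 'Soylent' → 205
sku=L64: ELSE → 62
sku=L73: price < 332 and stock < 194 → 132
sku=L81: price < 69 or supplier = 'Soylent' → 370
sku=L85: ELSE → 504
sku=L87: ELSE → 434
sku=L94: price < 69 or supplier = 'Soylent' → 22
sku=L97: price < 69 or supplier = 'Soylent' → 157

37, 477, 480, 315, 457, 60, 205, 62, 132, 370, 504, 434, 22, 157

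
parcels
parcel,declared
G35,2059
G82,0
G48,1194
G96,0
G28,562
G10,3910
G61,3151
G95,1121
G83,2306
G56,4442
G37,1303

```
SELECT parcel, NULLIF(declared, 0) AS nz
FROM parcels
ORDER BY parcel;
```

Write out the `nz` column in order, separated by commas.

parcel=G10: declared=3910 vs 0: differ → 3910
parcel=G28: declared=562 vs 0: differ → 562
parcel=G35: declared=2059 vs 0: differ → 2059
parcel=G37: declared=1303 vs 0: differ → 1303
parcel=G48: declared=1194 vs 0: differ → 1194
parcel=G56: declared=4442 vs 0: differ → 4442
parcel=G61: declared=3151 vs 0: differ → 3151
parcel=G82: declared=0 vs 0: equal → NULL
parcel=G83: declared=2306 vs 0: differ → 2306
parcel=G95: declared=1121 vs 0: differ → 1121
parcel=G96: declared=0 vs 0: equal → NULL

3910, 562, 2059, 1303, 1194, 4442, 3151, NULL, 2306, 1121, NULL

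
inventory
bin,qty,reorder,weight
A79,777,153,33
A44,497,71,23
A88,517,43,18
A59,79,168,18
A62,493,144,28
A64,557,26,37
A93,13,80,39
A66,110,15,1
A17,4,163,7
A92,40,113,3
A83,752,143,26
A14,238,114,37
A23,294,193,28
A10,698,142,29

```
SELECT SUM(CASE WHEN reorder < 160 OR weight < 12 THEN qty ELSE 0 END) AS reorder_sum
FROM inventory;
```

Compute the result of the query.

bin=A79: ✓ → 777
bin=A44: ✓ → 497
bin=A88: ✓ → 517
bin=A59: ✗
bin=A62: ✓ → 493
bin=A64: ✓ → 557
bin=A93: ✓ → 13
bin=A66: ✓ → 110
bin=A17: ✓ → 4
bin=A92: ✓ → 40
bin=A83: ✓ → 752
bin=A14: ✓ → 238
bin=A23: ✗
bin=A10: ✓ → 698
reorder_sum = 777 + 497 + 517 + 493 + 557 + 13 + 110 + 4 + 40 + 752 + 238 + 698 = 4696

4696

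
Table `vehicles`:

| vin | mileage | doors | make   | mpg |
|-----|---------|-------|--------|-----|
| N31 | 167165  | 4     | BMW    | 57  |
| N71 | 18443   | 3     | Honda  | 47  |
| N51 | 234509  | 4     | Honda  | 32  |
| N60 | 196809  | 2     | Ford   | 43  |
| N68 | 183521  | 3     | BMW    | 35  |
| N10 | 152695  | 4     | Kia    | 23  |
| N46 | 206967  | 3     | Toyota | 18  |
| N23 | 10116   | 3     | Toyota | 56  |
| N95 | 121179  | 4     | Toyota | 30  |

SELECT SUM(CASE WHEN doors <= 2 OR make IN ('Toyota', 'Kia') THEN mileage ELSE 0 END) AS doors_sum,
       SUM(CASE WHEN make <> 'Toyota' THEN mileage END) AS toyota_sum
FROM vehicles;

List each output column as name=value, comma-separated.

[doors_sum: doors <= 2 OR make IN ('Toyota', 'Kia')]
vin=N31: ✗
vin=N71: ✗
vin=N51: ✗
vin=N60: ✓ → 196809
vin=N68: ✗
vin=N10: ✓ → 152695
vin=N46: ✓ → 206967
vin=N23: ✓ → 10116
vin=N95: ✓ → 121179
doors_sum = 196809 + 152695 + 206967 + 10116 + 121179 = 687766
—
[toyota_sum: make <> 'Toyota']
vin=N31: ✓ → 167165
vin=N71: ✓ → 18443
vin=N51: ✓ → 234509
vin=N60: ✓ → 196809
vin=N68: ✓ → 183521
vin=N10: ✓ → 152695
vin=N46: ✗
vin=N23: ✗
vin=N95: ✗
toyota_sum = 167165 + 18443 + 234509 + 196809 + 183521 + 152695 = 953142

doors_sum=687766, toyota_sum=953142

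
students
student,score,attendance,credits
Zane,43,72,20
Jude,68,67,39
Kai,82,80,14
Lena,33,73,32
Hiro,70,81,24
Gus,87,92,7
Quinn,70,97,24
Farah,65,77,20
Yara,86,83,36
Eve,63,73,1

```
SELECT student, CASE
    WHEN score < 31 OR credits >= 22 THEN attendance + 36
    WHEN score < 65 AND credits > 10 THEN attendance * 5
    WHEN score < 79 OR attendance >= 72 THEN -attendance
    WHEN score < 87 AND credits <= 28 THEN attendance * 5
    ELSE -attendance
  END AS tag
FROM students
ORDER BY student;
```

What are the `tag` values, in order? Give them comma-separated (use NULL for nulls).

-73, -77, -92, 117, 103, -80, 109, 133, 119, 360

student=Eve: score < 79 OR attendance >= 72 → -73
student=Farah: score < 79 OR attendance >= 72 → -77
student=Gus: score < 79 OR attendance >= 72 → -92
student=Hiro: score < 31 OR credits >= 22 → 117
student=Jude: score < 31 OR credits >= 22 → 103
student=Kai: score < 79 OR attendance >= 72 → -80
student=Lena: score < 31 OR credits >= 22 → 109
student=Quinn: score < 31 OR credits >= 22 → 133
student=Yara: score < 31 OR credits >= 22 → 119
student=Zane: score < 65 AND credits > 10 → 360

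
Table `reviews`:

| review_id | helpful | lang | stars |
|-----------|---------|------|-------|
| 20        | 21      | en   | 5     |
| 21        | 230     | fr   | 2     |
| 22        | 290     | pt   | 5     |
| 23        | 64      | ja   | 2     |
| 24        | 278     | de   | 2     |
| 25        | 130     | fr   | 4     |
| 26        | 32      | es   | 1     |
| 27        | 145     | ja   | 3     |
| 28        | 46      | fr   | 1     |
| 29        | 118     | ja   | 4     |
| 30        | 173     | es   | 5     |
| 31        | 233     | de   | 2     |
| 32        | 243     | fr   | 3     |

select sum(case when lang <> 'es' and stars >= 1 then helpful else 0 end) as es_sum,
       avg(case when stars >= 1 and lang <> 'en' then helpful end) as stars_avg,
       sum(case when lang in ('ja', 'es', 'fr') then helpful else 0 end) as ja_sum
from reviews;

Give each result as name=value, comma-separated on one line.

es_sum=1798, stars_avg=165.1666666667, ja_sum=1181

[es_sum: lang <> 'es' and stars >= 1]
review_id=20: ✓ → 21
review_id=21: ✓ → 230
review_id=22: ✓ → 290
review_id=23: ✓ → 64
review_id=24: ✓ → 278
review_id=25: ✓ → 130
review_id=26: ✗
review_id=27: ✓ → 145
review_id=28: ✓ → 46
review_id=29: ✓ → 118
review_id=30: ✗
review_id=31: ✓ → 233
review_id=32: ✓ → 243
es_sum = 21 + 230 + 290 + 64 + 278 + 130 + 145 + 46 + 118 + 233 + 243 = 1798
—
[stars_avg: stars >= 1 and lang <> 'en']
review_id=20: ✗
review_id=21: ✓ → 230
review_id=22: ✓ → 290
review_id=23: ✓ → 64
review_id=24: ✓ → 278
review_id=25: ✓ → 130
review_id=26: ✓ → 32
review_id=27: ✓ → 145
review_id=28: ✓ → 46
review_id=29: ✓ → 118
review_id=30: ✓ → 173
review_id=31: ✓ → 233
review_id=32: ✓ → 243
stars_avg = (230 + 290 + 64 + 278 + 130 + 32 + 145 + 46 + 118 + 173 + 233 + 243) / 12 = 165.1666666667
—
[ja_sum: lang in ('ja', 'es', 'fr')]
review_id=20: ✗
review_id=21: ✓ → 230
review_id=22: ✗
review_id=23: ✓ → 64
review_id=24: ✗
review_id=25: ✓ → 130
review_id=26: ✓ → 32
review_id=27: ✓ → 145
review_id=28: ✓ → 46
review_id=29: ✓ → 118
review_id=30: ✓ → 173
review_id=31: ✗
review_id=32: ✓ → 243
ja_sum = 230 + 64 + 130 + 32 + 145 + 46 + 118 + 173 + 243 = 1181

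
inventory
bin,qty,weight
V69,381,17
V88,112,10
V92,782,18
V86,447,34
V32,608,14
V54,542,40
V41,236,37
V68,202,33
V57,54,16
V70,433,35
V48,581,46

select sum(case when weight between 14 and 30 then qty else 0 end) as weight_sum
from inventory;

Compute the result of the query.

bin=V69: ✓ → 381
bin=V88: ✗
bin=V92: ✓ → 782
bin=V86: ✗
bin=V32: ✓ → 608
bin=V54: ✗
bin=V41: ✗
bin=V68: ✗
bin=V57: ✓ → 54
bin=V70: ✗
bin=V48: ✗
weight_sum = 381 + 782 + 608 + 54 = 1825

1825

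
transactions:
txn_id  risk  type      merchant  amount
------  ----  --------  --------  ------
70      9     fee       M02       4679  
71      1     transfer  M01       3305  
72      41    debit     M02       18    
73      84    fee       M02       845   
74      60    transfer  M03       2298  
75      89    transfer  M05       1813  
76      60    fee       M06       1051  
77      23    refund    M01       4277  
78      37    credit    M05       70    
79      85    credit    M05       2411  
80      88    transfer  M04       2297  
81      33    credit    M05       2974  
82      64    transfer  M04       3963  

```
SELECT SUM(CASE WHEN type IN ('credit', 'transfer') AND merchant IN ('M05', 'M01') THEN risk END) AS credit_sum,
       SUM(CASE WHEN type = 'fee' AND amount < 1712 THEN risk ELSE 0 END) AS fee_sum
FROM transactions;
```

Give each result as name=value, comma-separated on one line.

[credit_sum: type IN ('credit', 'transfer') AND merchant IN ('M05', 'M01')]
txn_id=70: ✗
txn_id=71: ✓ → 1
txn_id=72: ✗
txn_id=73: ✗
txn_id=74: ✗
txn_id=75: ✓ → 89
txn_id=76: ✗
txn_id=77: ✗
txn_id=78: ✓ → 37
txn_id=79: ✓ → 85
txn_id=80: ✗
txn_id=81: ✓ → 33
txn_id=82: ✗
credit_sum = 1 + 89 + 37 + 85 + 33 = 245
—
[fee_sum: type = 'fee' AND amount < 1712]
txn_id=70: ✗
txn_id=71: ✗
txn_id=72: ✗
txn_id=73: ✓ → 84
txn_id=74: ✗
txn_id=75: ✗
txn_id=76: ✓ → 60
txn_id=77: ✗
txn_id=78: ✗
txn_id=79: ✗
txn_id=80: ✗
txn_id=81: ✗
txn_id=82: ✗
fee_sum = 84 + 60 = 144

credit_sum=245, fee_sum=144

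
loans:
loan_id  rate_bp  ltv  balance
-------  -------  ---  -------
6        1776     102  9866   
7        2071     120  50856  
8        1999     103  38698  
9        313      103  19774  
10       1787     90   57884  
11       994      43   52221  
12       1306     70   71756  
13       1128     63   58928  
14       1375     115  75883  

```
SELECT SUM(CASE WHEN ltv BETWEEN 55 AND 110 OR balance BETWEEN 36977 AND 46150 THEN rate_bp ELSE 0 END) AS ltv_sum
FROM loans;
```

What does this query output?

8309

loan_id=6: ✓ → 1776
loan_id=7: ✗
loan_id=8: ✓ → 1999
loan_id=9: ✓ → 313
loan_id=10: ✓ → 1787
loan_id=11: ✗
loan_id=12: ✓ → 1306
loan_id=13: ✓ → 1128
loan_id=14: ✗
ltv_sum = 1776 + 1999 + 313 + 1787 + 1306 + 1128 = 8309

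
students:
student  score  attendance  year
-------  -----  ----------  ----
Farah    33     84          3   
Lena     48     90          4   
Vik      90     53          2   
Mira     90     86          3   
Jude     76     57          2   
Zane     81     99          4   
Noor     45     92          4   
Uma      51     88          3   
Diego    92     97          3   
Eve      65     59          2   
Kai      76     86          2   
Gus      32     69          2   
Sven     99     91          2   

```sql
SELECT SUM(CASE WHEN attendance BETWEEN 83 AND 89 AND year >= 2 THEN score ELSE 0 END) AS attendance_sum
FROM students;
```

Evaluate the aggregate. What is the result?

250

student=Farah: ✓ → 33
student=Lena: ✗
student=Vik: ✗
student=Mira: ✓ → 90
student=Jude: ✗
student=Zane: ✗
student=Noor: ✗
student=Uma: ✓ → 51
student=Diego: ✗
student=Eve: ✗
student=Kai: ✓ → 76
student=Gus: ✗
student=Sven: ✗
attendance_sum = 33 + 90 + 51 + 76 = 250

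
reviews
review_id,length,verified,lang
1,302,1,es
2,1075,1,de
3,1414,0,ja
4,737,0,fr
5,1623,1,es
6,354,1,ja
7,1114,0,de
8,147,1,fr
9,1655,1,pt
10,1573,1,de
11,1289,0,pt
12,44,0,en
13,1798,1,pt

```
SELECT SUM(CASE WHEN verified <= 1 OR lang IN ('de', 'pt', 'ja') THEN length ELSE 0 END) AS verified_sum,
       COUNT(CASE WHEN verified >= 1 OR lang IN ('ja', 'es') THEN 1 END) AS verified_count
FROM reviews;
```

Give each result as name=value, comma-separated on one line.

[verified_sum: verified <= 1 OR lang IN ('de', 'pt', 'ja')]
review_id=1: ✓ → 302
review_id=2: ✓ → 1075
review_id=3: ✓ → 1414
review_id=4: ✓ → 737
review_id=5: ✓ → 1623
review_id=6: ✓ → 354
review_id=7: ✓ → 1114
review_id=8: ✓ → 147
review_id=9: ✓ → 1655
review_id=10: ✓ → 1573
review_id=11: ✓ → 1289
review_id=12: ✓ → 44
review_id=13: ✓ → 1798
verified_sum = 302 + 1075 + 1414 + 737 + 1623 + 354 + 1114 + 147 + 1655 + 1573 + 1289 + 44 + 1798 = 13125
—
[verified_count: verified >= 1 OR lang IN ('ja', 'es')]
review_id=1: ✓ → 1
review_id=2: ✓ → 1
review_id=3: ✓ → 1
review_id=4: ✗
review_id=5: ✓ → 1
review_id=6: ✓ → 1
review_id=7: ✗
review_id=8: ✓ → 1
review_id=9: ✓ → 1
review_id=10: ✓ → 1
review_id=11: ✗
review_id=12: ✗
review_id=13: ✓ → 1
verified_count = COUNT(1, 1, 1, 1, 1, 1, 1, 1, 1) = 9

verified_sum=13125, verified_count=9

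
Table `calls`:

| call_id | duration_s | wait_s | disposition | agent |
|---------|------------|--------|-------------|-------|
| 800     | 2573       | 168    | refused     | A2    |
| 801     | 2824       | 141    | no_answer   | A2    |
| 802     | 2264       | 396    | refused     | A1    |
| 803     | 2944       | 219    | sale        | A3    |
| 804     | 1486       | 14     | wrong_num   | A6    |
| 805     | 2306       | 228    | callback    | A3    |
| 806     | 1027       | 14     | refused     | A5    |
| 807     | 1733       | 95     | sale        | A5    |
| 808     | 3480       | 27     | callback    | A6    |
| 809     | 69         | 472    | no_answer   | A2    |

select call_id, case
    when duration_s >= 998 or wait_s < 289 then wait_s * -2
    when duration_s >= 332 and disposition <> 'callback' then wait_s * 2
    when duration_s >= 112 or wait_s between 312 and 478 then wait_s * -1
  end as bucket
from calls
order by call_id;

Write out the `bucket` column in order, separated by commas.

-336, -282, -792, -438, -28, -456, -28, -190, -54, -472

call_id=800: duration_s >= 998 or wait_s < 289 → -336
call_id=801: duration_s >= 998 or wait_s < 289 → -282
call_id=802: duration_s >= 998 or wait_s < 289 → -792
call_id=803: duration_s >= 998 or wait_s < 289 → -438
call_id=804: duration_s >= 998 or wait_s < 289 → -28
call_id=805: duration_s >= 998 or wait_s < 289 → -456
call_id=806: duration_s >= 998 or wait_s < 289 → -28
call_id=807: duration_s >= 998 or wait_s < 289 → -190
call_id=808: duration_s >= 998 or wait_s < 289 → -54
call_id=809: duration_s >= 112 or wait_s between 312 and 478 → -472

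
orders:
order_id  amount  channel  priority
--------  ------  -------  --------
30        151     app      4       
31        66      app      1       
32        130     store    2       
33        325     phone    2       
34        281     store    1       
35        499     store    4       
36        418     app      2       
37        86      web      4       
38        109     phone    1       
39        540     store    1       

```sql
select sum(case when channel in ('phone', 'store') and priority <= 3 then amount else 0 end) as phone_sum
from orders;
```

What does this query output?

1385

order_id=30: ✗
order_id=31: ✗
order_id=32: ✓ → 130
order_id=33: ✓ → 325
order_id=34: ✓ → 281
order_id=35: ✗
order_id=36: ✗
order_id=37: ✗
order_id=38: ✓ → 109
order_id=39: ✓ → 540
phone_sum = 130 + 325 + 281 + 109 + 540 = 1385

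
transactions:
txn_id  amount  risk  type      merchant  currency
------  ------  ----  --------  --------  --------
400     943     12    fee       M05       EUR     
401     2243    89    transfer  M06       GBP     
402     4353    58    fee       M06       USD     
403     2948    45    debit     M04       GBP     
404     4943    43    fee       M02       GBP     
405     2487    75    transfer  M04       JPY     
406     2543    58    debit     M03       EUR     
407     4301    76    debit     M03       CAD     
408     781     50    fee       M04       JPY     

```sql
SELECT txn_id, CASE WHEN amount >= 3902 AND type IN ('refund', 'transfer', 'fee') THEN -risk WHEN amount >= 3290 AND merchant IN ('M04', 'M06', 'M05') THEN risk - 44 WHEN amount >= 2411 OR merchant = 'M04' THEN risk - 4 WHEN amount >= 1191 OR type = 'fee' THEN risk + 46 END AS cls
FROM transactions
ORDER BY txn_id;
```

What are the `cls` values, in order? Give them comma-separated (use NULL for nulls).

txn_id=400: amount >= 1191 OR type = 'fee' → 58
txn_id=401: amount >= 1191 OR type = 'fee' → 135
txn_id=402: amount >= 3902 AND type IN ('refund', 'transfer', 'fee') → -58
txn_id=403: amount >= 2411 OR merchant = 'M04' → 41
txn_id=404: amount >= 3902 AND type IN ('refund', 'transfer', 'fee') → -43
txn_id=405: amount >= 2411 OR merchant = 'M04' → 71
txn_id=406: amount >= 2411 OR merchant = 'M04' → 54
txn_id=407: amount >= 2411 OR merchant = 'M04' → 72
txn_id=408: amount >= 2411 OR merchant = 'M04' → 46

58, 135, -58, 41, -43, 71, 54, 72, 46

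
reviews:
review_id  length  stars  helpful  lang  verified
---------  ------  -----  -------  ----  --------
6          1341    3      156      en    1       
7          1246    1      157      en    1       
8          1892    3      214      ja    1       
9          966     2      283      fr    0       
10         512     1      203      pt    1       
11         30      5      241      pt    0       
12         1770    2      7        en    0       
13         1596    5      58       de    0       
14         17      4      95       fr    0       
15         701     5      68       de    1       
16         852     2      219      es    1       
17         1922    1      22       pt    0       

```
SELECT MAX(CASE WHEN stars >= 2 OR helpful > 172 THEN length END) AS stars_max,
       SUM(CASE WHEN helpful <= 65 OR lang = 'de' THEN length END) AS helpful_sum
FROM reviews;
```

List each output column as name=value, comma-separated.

stars_max=1892, helpful_sum=5989

[stars_max: stars >= 2 OR helpful > 172]
review_id=6: ✓ → 1341
review_id=7: ✗
review_id=8: ✓ → 1892
review_id=9: ✓ → 966
review_id=10: ✓ → 512
review_id=11: ✓ → 30
review_id=12: ✓ → 1770
review_id=13: ✓ → 1596
review_id=14: ✓ → 17
review_id=15: ✓ → 701
review_id=16: ✓ → 852
review_id=17: ✗
stars_max = MAX(1341, 1892, 966, 512, 30, 1770, 1596, 17, 701, 852) = 1892
—
[helpful_sum: helpful <= 65 OR lang = 'de']
review_id=6: ✗
review_id=7: ✗
review_id=8: ✗
review_id=9: ✗
review_id=10: ✗
review_id=11: ✗
review_id=12: ✓ → 1770
review_id=13: ✓ → 1596
review_id=14: ✗
review_id=15: ✓ → 701
review_id=16: ✗
review_id=17: ✓ → 1922
helpful_sum = 1770 + 1596 + 701 + 1922 = 5989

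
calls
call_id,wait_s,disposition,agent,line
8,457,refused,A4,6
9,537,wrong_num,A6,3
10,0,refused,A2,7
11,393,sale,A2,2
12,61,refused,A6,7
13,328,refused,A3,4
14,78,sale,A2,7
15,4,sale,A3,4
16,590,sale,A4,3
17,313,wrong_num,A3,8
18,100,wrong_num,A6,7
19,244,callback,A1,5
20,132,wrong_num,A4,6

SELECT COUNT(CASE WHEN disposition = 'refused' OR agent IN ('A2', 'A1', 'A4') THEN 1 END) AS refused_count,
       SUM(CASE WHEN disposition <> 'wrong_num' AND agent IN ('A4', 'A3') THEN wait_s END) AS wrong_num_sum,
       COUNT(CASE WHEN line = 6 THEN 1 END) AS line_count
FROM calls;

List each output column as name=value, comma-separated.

refused_count=9, wrong_num_sum=1379, line_count=2

[refused_count: disposition = 'refused' OR agent IN ('A2', 'A1', 'A4')]
call_id=8: ✓ → 1
call_id=9: ✗
call_id=10: ✓ → 1
call_id=11: ✓ → 1
call_id=12: ✓ → 1
call_id=13: ✓ → 1
call_id=14: ✓ → 1
call_id=15: ✗
call_id=16: ✓ → 1
call_id=17: ✗
call_id=18: ✗
call_id=19: ✓ → 1
call_id=20: ✓ → 1
refused_count = COUNT(1, 1, 1, 1, 1, 1, 1, 1, 1) = 9
—
[wrong_num_sum: disposition <> 'wrong_num' AND agent IN ('A4', 'A3')]
call_id=8: ✓ → 457
call_id=9: ✗
call_id=10: ✗
call_id=11: ✗
call_id=12: ✗
call_id=13: ✓ → 328
call_id=14: ✗
call_id=15: ✓ → 4
call_id=16: ✓ → 590
call_id=17: ✗
call_id=18: ✗
call_id=19: ✗
call_id=20: ✗
wrong_num_sum = 457 + 328 + 4 + 590 = 1379
—
[line_count: line = 6]
call_id=8: ✓ → 1
call_id=9: ✗
call_id=10: ✗
call_id=11: ✗
call_id=12: ✗
call_id=13: ✗
call_id=14: ✗
call_id=15: ✗
call_id=16: ✗
call_id=17: ✗
call_id=18: ✗
call_id=19: ✗
call_id=20: ✓ → 1
line_count = COUNT(1, 1) = 2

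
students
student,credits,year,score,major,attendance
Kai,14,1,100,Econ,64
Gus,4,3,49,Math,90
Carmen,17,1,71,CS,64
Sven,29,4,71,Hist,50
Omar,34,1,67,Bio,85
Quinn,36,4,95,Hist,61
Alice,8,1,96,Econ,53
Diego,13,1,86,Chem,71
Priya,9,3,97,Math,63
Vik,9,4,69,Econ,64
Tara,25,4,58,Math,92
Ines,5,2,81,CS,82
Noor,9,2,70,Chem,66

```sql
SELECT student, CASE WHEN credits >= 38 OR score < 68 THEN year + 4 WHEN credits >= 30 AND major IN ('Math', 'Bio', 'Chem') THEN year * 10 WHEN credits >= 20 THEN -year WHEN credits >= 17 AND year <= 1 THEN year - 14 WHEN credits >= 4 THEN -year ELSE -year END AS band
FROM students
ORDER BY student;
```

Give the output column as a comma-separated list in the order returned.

student=Alice: credits >= 4 → -1
student=Carmen: credits >= 17 AND year <= 1 → -13
student=Diego: credits >= 4 → -1
student=Gus: credits >= 38 OR score < 68 → 7
student=Ines: credits >= 4 → -2
student=Kai: credits >= 4 → -1
student=Noor: credits >= 4 → -2
student=Omar: credits >= 38 OR score < 68 → 5
student=Priya: credits >= 4 → -3
student=Quinn: credits >= 20 → -4
student=Sven: credits >= 20 → -4
student=Tara: credits >= 38 OR score < 68 → 8
student=Vik: credits >= 4 → -4

-1, -13, -1, 7, -2, -1, -2, 5, -3, -4, -4, 8, -4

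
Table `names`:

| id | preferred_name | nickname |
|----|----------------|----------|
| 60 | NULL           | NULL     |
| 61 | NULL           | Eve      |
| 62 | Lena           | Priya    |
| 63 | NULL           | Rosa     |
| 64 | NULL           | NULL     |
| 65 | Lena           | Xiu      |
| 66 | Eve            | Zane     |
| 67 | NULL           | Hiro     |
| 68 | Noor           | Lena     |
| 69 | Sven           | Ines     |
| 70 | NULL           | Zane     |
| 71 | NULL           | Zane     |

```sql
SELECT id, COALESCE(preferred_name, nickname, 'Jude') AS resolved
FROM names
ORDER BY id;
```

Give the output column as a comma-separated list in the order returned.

Jude, Eve, Lena, Rosa, Jude, Lena, Eve, Hiro, Noor, Sven, Zane, Zane

id=60: preferred_name=NULL, nickname=NULL, → literal Jude → Jude
id=61: preferred_name=NULL, nickname=Eve → Eve
id=62: preferred_name=Lena → Lena
id=63: preferred_name=NULL, nickname=Rosa → Rosa
id=64: preferred_name=NULL, nickname=NULL, → literal Jude → Jude
id=65: preferred_name=Lena → Lena
id=66: preferred_name=Eve → Eve
id=67: preferred_name=NULL, nickname=Hiro → Hiro
id=68: preferred_name=Noor → Noor
id=69: preferred_name=Sven → Sven
id=70: preferred_name=NULL, nickname=Zane → Zane
id=71: preferred_name=NULL, nickname=Zane → Zane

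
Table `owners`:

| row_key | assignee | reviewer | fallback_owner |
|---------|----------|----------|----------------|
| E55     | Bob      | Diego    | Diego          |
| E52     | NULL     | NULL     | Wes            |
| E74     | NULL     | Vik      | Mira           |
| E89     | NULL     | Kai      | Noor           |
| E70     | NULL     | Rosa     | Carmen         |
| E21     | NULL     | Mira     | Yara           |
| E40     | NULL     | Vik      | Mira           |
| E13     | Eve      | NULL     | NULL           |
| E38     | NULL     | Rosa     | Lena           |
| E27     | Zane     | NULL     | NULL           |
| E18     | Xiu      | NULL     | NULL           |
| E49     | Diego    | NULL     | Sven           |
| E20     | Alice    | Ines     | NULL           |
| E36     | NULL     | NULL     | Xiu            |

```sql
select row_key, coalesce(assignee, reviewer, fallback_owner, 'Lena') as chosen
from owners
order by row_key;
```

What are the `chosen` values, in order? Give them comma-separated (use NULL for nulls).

Eve, Xiu, Alice, Mira, Zane, Xiu, Rosa, Vik, Diego, Wes, Bob, Rosa, Vik, Kai

row_key=E13: assignee=Eve → Eve
row_key=E18: assignee=Xiu → Xiu
row_key=E20: assignee=Alice → Alice
row_key=E21: assignee=NULL, reviewer=Mira → Mira
row_key=E27: assignee=Zane → Zane
row_key=E36: assignee=NULL, reviewer=NULL, fallback_owner=Xiu → Xiu
row_key=E38: assignee=NULL, reviewer=Rosa → Rosa
row_key=E40: assignee=NULL, reviewer=Vik → Vik
row_key=E49: assignee=Diego → Diego
row_key=E52: assignee=NULL, reviewer=NULL, fallback_owner=Wes → Wes
row_key=E55: assignee=Bob → Bob
row_key=E70: assignee=NULL, reviewer=Rosa → Rosa
row_key=E74: assignee=NULL, reviewer=Vik → Vik
row_key=E89: assignee=NULL, reviewer=Kai → Kai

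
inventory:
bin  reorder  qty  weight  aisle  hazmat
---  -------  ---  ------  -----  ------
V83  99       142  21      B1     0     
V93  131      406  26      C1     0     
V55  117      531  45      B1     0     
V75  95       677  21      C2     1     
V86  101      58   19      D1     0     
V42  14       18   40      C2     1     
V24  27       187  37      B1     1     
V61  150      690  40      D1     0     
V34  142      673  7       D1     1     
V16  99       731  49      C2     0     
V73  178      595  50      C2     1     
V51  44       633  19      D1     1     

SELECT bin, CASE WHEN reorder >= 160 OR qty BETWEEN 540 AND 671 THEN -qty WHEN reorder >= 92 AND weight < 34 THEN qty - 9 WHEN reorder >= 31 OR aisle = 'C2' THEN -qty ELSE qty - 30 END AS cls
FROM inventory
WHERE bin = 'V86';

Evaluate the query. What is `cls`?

49

bin = V86: reorder=101, qty=58, weight=19, aisle=D1, hazmat=0.
reorder >= 160 OR qty BETWEEN 540 AND 671 → false
reorder >= 92 AND weight < 34 → true → 49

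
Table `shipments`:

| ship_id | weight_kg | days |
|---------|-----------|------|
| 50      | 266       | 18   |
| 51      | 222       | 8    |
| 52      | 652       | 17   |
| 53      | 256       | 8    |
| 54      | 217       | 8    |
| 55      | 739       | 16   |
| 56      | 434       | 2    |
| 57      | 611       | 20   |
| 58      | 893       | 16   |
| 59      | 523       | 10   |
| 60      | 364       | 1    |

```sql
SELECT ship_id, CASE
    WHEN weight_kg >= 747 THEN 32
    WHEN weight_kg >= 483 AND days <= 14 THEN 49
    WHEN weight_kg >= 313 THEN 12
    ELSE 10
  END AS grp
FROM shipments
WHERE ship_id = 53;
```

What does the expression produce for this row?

10

ship_id = 53: weight_kg=256, days=8.
weight_kg >= 747 → false
weight_kg >= 483 AND days <= 14 → false
weight_kg >= 313 → false
No prior WHEN matched → ELSE → 10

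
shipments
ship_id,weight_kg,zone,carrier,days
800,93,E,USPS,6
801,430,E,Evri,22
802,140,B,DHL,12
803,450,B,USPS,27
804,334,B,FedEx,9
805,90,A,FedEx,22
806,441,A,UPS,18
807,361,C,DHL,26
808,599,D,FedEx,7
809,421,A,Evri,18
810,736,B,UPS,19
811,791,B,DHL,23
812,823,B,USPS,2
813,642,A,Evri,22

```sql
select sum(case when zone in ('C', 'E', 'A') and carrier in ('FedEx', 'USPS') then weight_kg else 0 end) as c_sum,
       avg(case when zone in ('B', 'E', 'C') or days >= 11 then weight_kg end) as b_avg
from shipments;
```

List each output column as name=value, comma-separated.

[c_sum: zone in ('C', 'E', 'A') and carrier in ('FedEx', 'USPS')]
ship_id=800: ✓ → 93
ship_id=801: ✗
ship_id=802: ✗
ship_id=803: ✗
ship_id=804: ✗
ship_id=805: ✓ → 90
ship_id=806: ✗
ship_id=807: ✗
ship_id=808: ✗
ship_id=809: ✗
ship_id=810: ✗
ship_id=811: ✗
ship_id=812: ✗
ship_id=813: ✗
c_sum = 93 + 90 = 183
—
[b_avg: zone in ('B', 'E', 'C') or days >= 11]
ship_id=800: ✓ → 93
ship_id=801: ✓ → 430
ship_id=802: ✓ → 140
ship_id=803: ✓ → 450
ship_id=804: ✓ → 334
ship_id=805: ✓ → 90
ship_id=806: ✓ → 441
ship_id=807: ✓ → 361
ship_id=808: ✗
ship_id=809: ✓ → 421
ship_id=810: ✓ → 736
ship_id=811: ✓ → 791
ship_id=812: ✓ → 823
ship_id=813: ✓ → 642
b_avg = (93 + 430 + 140 + 450 + 334 + 90 + 441 + 361 + 421 + 736 + 791 + 823 + 642) / 13 = 442.4615384615

c_sum=183, b_avg=442.4615384615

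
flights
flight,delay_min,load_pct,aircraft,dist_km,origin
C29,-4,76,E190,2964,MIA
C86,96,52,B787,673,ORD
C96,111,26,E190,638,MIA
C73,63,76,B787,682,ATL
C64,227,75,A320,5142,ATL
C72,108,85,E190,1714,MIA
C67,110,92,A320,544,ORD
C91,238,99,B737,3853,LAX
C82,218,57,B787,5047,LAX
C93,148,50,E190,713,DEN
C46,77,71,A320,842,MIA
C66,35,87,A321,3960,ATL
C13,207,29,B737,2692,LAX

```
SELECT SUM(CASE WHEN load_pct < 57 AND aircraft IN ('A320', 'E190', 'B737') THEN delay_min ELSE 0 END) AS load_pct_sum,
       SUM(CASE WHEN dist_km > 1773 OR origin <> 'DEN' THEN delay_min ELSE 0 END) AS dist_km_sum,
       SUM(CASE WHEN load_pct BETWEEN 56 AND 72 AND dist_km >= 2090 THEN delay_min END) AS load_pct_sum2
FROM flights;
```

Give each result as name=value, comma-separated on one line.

load_pct_sum=466, dist_km_sum=1486, load_pct_sum2=218

[load_pct_sum: load_pct < 57 AND aircraft IN ('A320', 'E190', 'B737')]
flight=C29: ✗
flight=C86: ✗
flight=C96: ✓ → 111
flight=C73: ✗
flight=C64: ✗
flight=C72: ✗
flight=C67: ✗
flight=C91: ✗
flight=C82: ✗
flight=C93: ✓ → 148
flight=C46: ✗
flight=C66: ✗
flight=C13: ✓ → 207
load_pct_sum = 111 + 148 + 207 = 466
—
[dist_km_sum: dist_km > 1773 OR origin <> 'DEN']
flight=C29: ✓ → -4
flight=C86: ✓ → 96
flight=C96: ✓ → 111
flight=C73: ✓ → 63
flight=C64: ✓ → 227
flight=C72: ✓ → 108
flight=C67: ✓ → 110
flight=C91: ✓ → 238
flight=C82: ✓ → 218
flight=C93: ✗
flight=C46: ✓ → 77
flight=C66: ✓ → 35
flight=C13: ✓ → 207
dist_km_sum = -4 + 96 + 111 + 63 + 227 + 108 + 110 + 238 + 218 + 77 + 35 + 207 = 1486
—
[load_pct_sum2: load_pct BETWEEN 56 AND 72 AND dist_km >= 2090]
flight=C29: ✗
flight=C86: ✗
flight=C96: ✗
flight=C73: ✗
flight=C64: ✗
flight=C72: ✗
flight=C67: ✗
flight=C91: ✗
flight=C82: ✓ → 218
flight=C93: ✗
flight=C46: ✗
flight=C66: ✗
flight=C13: ✗
load_pct_sum2 = 218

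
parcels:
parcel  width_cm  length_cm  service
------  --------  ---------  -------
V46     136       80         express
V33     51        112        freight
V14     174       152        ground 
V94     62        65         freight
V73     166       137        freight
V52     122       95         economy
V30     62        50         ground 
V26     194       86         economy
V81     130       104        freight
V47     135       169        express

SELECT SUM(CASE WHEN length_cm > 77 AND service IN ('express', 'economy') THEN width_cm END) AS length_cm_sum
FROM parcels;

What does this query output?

587

parcel=V46: ✓ → 136
parcel=V33: ✗
parcel=V14: ✗
parcel=V94: ✗
parcel=V73: ✗
parcel=V52: ✓ → 122
parcel=V30: ✗
parcel=V26: ✓ → 194
parcel=V81: ✗
parcel=V47: ✓ → 135
length_cm_sum = 136 + 122 + 194 + 135 = 587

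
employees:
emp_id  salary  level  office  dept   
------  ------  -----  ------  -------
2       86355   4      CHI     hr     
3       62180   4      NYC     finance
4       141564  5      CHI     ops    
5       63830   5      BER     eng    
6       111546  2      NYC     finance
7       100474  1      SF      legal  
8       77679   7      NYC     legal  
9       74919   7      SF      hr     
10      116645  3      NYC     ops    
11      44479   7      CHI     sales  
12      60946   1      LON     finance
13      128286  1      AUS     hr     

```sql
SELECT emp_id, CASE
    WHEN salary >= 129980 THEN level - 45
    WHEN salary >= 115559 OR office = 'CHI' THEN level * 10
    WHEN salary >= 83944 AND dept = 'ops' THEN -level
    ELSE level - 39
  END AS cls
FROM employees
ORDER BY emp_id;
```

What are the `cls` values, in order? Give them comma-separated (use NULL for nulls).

40, -35, -40, -34, -37, -38, -32, -32, 30, 70, -38, 10

emp_id=2: salary >= 115559 OR office = 'CHI' → 40
emp_id=3: ELSE → -35
emp_id=4: salary >= 129980 → -40
emp_id=5: ELSE → -34
emp_id=6: ELSE → -37
emp_id=7: ELSE → -38
emp_id=8: ELSE → -32
emp_id=9: ELSE → -32
emp_id=10: salary >= 115559 OR office = 'CHI' → 30
emp_id=11: salary >= 115559 OR office = 'CHI' → 70
emp_id=12: ELSE → -38
emp_id=13: salary >= 115559 OR office = 'CHI' → 10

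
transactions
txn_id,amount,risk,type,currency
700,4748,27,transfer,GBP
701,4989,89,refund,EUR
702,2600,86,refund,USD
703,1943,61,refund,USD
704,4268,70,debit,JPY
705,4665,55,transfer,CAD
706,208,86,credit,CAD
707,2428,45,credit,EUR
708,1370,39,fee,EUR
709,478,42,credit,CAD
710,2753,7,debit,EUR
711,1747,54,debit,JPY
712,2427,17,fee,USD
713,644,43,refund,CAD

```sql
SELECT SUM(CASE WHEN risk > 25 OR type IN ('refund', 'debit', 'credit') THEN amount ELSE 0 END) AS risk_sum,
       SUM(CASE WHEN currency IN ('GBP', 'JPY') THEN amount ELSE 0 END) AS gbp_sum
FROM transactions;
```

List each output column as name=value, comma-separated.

risk_sum=32841, gbp_sum=10763

[risk_sum: risk > 25 OR type IN ('refund', 'debit', 'credit')]
txn_id=700: ✓ → 4748
txn_id=701: ✓ → 4989
txn_id=702: ✓ → 2600
txn_id=703: ✓ → 1943
txn_id=704: ✓ → 4268
txn_id=705: ✓ → 4665
txn_id=706: ✓ → 208
txn_id=707: ✓ → 2428
txn_id=708: ✓ → 1370
txn_id=709: ✓ → 478
txn_id=710: ✓ → 2753
txn_id=711: ✓ → 1747
txn_id=712: ✗
txn_id=713: ✓ → 644
risk_sum = 4748 + 4989 + 2600 + 1943 + 4268 + 4665 + 208 + 2428 + 1370 + 478 + 2753 + 1747 + 644 = 32841
—
[gbp_sum: currency IN ('GBP', 'JPY')]
txn_id=700: ✓ → 4748
txn_id=701: ✗
txn_id=702: ✗
txn_id=703: ✗
txn_id=704: ✓ → 4268
txn_id=705: ✗
txn_id=706: ✗
txn_id=707: ✗
txn_id=708: ✗
txn_id=709: ✗
txn_id=710: ✗
txn_id=711: ✓ → 1747
txn_id=712: ✗
txn_id=713: ✗
gbp_sum = 4748 + 4268 + 1747 = 10763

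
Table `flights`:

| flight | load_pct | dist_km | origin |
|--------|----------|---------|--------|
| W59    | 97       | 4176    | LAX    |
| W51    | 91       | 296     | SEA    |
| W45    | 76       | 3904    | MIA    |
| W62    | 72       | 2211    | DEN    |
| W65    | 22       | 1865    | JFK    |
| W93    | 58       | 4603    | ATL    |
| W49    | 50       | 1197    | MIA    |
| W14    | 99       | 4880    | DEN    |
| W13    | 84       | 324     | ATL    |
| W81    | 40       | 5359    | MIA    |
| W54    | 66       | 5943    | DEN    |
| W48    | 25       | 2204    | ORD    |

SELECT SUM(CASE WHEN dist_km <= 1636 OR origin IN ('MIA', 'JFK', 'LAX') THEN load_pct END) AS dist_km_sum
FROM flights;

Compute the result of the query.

460

flight=W59: ✓ → 97
flight=W51: ✓ → 91
flight=W45: ✓ → 76
flight=W62: ✗
flight=W65: ✓ → 22
flight=W93: ✗
flight=W49: ✓ → 50
flight=W14: ✗
flight=W13: ✓ → 84
flight=W81: ✓ → 40
flight=W54: ✗
flight=W48: ✗
dist_km_sum = 97 + 91 + 76 + 22 + 50 + 84 + 40 = 460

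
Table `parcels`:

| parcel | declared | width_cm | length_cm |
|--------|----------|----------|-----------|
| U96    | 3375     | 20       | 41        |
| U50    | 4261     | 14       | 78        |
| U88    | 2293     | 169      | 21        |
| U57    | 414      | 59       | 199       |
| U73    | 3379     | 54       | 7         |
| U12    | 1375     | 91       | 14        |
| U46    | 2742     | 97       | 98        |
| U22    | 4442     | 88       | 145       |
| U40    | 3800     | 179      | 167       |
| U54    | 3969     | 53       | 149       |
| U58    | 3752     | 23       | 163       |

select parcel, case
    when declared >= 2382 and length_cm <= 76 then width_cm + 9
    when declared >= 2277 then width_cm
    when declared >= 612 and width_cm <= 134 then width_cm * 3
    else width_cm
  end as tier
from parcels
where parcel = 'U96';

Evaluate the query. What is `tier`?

29

parcel = U96: declared=3375, width_cm=20, length_cm=41.
declared >= 2382 and length_cm <= 76 → true → 29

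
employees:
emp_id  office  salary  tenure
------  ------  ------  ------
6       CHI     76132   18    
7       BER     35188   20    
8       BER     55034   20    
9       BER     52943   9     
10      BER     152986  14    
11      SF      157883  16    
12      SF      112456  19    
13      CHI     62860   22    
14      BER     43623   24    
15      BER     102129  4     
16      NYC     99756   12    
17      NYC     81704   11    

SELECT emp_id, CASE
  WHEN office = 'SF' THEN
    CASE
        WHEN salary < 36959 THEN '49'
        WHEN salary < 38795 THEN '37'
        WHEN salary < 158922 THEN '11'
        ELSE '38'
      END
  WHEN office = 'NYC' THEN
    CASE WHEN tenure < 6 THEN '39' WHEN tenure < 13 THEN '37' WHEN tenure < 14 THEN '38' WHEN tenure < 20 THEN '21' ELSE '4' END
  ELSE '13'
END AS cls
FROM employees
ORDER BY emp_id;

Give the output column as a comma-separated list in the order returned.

emp_id=6: office='CHI' → outer ELSE → 13
emp_id=7: office='BER' → outer ELSE → 13
emp_id=8: office='BER' → outer ELSE → 13
emp_id=9: office='BER' → outer ELSE → 13
emp_id=10: office='BER' → outer ELSE → 13
emp_id=11: office='SF' → inner[salary < 158922] → 11
emp_id=12: office='SF' → inner[salary < 158922] → 11
emp_id=13: office='CHI' → outer ELSE → 13
emp_id=14: office='BER' → outer ELSE → 13
emp_id=15: office='BER' → outer ELSE → 13
emp_id=16: office='NYC' → inner[tenure < 13] → 37
emp_id=17: office='NYC' → inner[tenure < 13] → 37

13, 13, 13, 13, 13, 11, 11, 13, 13, 13, 37, 37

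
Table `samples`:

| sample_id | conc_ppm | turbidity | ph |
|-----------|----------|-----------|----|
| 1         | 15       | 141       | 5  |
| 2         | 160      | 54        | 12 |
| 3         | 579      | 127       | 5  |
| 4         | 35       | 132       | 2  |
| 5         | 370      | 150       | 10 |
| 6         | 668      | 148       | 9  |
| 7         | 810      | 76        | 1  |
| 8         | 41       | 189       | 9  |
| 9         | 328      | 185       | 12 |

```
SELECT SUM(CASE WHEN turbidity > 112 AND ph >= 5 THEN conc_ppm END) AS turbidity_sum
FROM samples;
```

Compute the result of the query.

sample_id=1: ✓ → 15
sample_id=2: ✗
sample_id=3: ✓ → 579
sample_id=4: ✗
sample_id=5: ✓ → 370
sample_id=6: ✓ → 668
sample_id=7: ✗
sample_id=8: ✓ → 41
sample_id=9: ✓ → 328
turbidity_sum = 15 + 579 + 370 + 668 + 41 + 328 = 2001

2001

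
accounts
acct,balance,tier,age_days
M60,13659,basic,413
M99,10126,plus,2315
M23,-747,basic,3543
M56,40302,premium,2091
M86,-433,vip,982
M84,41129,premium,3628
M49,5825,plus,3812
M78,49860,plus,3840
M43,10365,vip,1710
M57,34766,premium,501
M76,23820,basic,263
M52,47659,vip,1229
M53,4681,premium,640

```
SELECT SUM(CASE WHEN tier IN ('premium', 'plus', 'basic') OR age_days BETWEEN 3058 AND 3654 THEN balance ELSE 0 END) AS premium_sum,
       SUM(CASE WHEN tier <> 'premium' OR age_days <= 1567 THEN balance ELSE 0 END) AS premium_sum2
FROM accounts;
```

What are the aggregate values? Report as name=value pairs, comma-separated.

[premium_sum: tier IN ('premium', 'plus', 'basic') OR age_days BETWEEN 3058 AND 3654]
acct=M60: ✓ → 13659
acct=M99: ✓ → 10126
acct=M23: ✓ → -747
acct=M56: ✓ → 40302
acct=M86: ✗
acct=M84: ✓ → 41129
acct=M49: ✓ → 5825
acct=M78: ✓ → 49860
acct=M43: ✗
acct=M57: ✓ → 34766
acct=M76: ✓ → 23820
acct=M52: ✗
acct=M53: ✓ → 4681
premium_sum = 13659 + 10126 + -747 + 40302 + 41129 + 5825 + 49860 + 34766 + 23820 + 4681 = 223421
—
[premium_sum2: tier <> 'premium' OR age_days <= 1567]
acct=M60: ✓ → 13659
acct=M99: ✓ → 10126
acct=M23: ✓ → -747
acct=M56: ✗
acct=M86: ✓ → -433
acct=M84: ✗
acct=M49: ✓ → 5825
acct=M78: ✓ → 49860
acct=M43: ✓ → 10365
acct=M57: ✓ → 34766
acct=M76: ✓ → 23820
acct=M52: ✓ → 47659
acct=M53: ✓ → 4681
premium_sum2 = 13659 + 10126 + -747 + -433 + 5825 + 49860 + 10365 + 34766 + 23820 + 47659 + 4681 = 199581

premium_sum=223421, premium_sum2=199581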